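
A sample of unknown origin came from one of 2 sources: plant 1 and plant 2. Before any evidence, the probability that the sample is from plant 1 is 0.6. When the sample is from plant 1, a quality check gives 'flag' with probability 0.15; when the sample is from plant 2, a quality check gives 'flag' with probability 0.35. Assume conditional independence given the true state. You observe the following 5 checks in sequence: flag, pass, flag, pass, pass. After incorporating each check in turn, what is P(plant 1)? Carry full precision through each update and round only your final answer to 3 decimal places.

0.381

After 'flag': P(plant 1) = 0.15·0.6000 / (0.15·0.6000 + 0.35·0.4000) ≈ 0.3913
After 'pass': P(plant 1) = 0.85·0.3913 / (0.85·0.3913 + 0.65·0.6087) ≈ 0.4567
After 'flag': P(plant 1) = 0.15·0.4567 / (0.15·0.4567 + 0.35·0.5433) ≈ 0.2649
After 'pass': P(plant 1) = 0.85·0.2649 / (0.85·0.2649 + 0.65·0.7351) ≈ 0.3203
After 'pass': P(plant 1) = 0.85·0.3203 / (0.85·0.3203 + 0.65·0.6797) ≈ 0.3812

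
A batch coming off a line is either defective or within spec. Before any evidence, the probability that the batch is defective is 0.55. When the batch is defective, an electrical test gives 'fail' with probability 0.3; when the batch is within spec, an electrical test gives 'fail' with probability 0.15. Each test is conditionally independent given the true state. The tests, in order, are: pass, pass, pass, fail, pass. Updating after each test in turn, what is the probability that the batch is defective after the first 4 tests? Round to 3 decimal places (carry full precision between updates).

After 'pass': P(defective) = 0.7·0.5500 / (0.7·0.5500 + 0.85·0.4500) ≈ 0.5016
After 'pass': P(defective) = 0.7·0.5016 / (0.7·0.5016 + 0.85·0.4984) ≈ 0.4532
After 'pass': P(defective) = 0.7·0.4532 / (0.7·0.4532 + 0.85·0.5468) ≈ 0.4057
After 'fail': P(defective) = 0.3·0.4057 / (0.3·0.4057 + 0.15·0.5943) ≈ 0.5772

0.577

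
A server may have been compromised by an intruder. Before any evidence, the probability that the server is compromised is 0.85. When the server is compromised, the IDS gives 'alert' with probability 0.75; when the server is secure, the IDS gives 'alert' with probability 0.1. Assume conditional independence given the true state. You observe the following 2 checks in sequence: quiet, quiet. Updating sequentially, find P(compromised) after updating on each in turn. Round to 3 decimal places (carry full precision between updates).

Apply Bayes' rule sequentially, carrying P(compromised) forward.
After 'quiet': P(compromised) = 0.25·0.8500 / (0.25·0.8500 + 0.9·0.1500) ≈ 0.6115
After 'quiet': P(compromised) = 0.25·0.6115 / (0.25·0.6115 + 0.9·0.3885) ≈ 0.3042

0.304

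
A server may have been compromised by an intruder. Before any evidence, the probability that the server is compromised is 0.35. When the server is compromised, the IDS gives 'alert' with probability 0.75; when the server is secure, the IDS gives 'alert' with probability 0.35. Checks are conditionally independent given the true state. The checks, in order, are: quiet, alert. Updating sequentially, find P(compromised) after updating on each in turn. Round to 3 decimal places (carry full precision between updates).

0.307

After 'quiet': P(compromised) = 0.25·0.3500 / (0.25·0.3500 + 0.65·0.6500) ≈ 0.1716
After 'alert': P(compromised) = 0.75·0.1716 / (0.75·0.1716 + 0.35·0.8284) ≈ 0.3074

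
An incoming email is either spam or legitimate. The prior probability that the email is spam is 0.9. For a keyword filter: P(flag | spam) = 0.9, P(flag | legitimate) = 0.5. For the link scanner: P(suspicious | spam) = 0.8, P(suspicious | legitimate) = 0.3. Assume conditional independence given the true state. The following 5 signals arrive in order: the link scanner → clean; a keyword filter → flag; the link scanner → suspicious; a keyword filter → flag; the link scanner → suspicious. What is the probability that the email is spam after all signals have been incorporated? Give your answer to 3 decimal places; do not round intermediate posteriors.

0.983

After the link scanner='clean': P(spam) = 0.2·0.9000 / (0.2·0.9000 + 0.7·0.1000) ≈ 0.7200
After a keyword filter='flag': P(spam) = 0.9·0.7200 / (0.9·0.7200 + 0.5·0.2800) ≈ 0.8223
After the link scanner='suspicious': P(spam) = 0.8·0.8223 / (0.8·0.8223 + 0.3·0.1777) ≈ 0.9251
After a keyword filter='flag': P(spam) = 0.9·0.9251 / (0.9·0.9251 + 0.5·0.0749) ≈ 0.9569
After the link scanner='suspicious': P(spam) = 0.8·0.9569 / (0.8·0.9569 + 0.3·0.0431) ≈ 0.9834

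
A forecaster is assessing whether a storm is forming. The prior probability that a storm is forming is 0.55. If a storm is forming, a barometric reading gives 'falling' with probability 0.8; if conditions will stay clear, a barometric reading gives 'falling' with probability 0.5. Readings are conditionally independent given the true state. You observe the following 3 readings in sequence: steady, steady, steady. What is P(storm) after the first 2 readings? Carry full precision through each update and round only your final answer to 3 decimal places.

0.164

Each posterior becomes the prior for the next update.
After 'steady': P(storm) = 0.2·0.5500 / (0.2·0.5500 + 0.5·0.4500) ≈ 0.3284
After 'steady': P(storm) = 0.2·0.3284 / (0.2·0.3284 + 0.5·0.6716) ≈ 0.1636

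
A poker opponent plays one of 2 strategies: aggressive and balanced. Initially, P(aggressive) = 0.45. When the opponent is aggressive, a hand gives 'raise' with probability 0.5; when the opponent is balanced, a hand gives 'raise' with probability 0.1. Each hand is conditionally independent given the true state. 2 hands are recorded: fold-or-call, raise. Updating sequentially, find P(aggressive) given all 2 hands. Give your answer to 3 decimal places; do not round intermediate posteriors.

After 'fold-or-call': P(aggressive) = 0.5·0.4500 / (0.5·0.4500 + 0.9·0.5500) ≈ 0.3125
After 'raise': P(aggressive) = 0.5·0.3125 / (0.5·0.3125 + 0.1·0.6875) ≈ 0.6944

0.694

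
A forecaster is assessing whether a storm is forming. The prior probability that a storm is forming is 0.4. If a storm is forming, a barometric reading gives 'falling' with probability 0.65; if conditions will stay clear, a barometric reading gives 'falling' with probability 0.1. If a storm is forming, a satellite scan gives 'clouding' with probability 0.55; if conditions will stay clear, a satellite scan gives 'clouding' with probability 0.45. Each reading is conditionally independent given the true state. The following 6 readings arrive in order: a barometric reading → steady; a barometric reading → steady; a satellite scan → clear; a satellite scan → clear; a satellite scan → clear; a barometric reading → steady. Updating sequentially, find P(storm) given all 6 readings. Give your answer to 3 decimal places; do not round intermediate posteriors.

Each posterior becomes the prior for the next update.
After a barometric reading='steady': P(storm) = 0.35·0.4000 / (0.35·0.4000 + 0.9·0.6000) ≈ 0.2059
After a barometric reading='steady': P(storm) = 0.35·0.2059 / (0.35·0.2059 + 0.9·0.7941) ≈ 0.0916
After a satellite scan='clear': P(storm) = 0.45·0.0916 / (0.45·0.0916 + 0.55·0.9084) ≈ 0.0762
After a satellite scan='clear': P(storm) = 0.45·0.0762 / (0.45·0.0762 + 0.55·0.9238) ≈ 0.0632
After a satellite scan='clear': P(storm) = 0.45·0.0632 / (0.45·0.0632 + 0.55·0.9368) ≈ 0.0523
After a barometric reading='steady': P(storm) = 0.35·0.0523 / (0.35·0.0523 + 0.9·0.9477) ≈ 0.0210

0.021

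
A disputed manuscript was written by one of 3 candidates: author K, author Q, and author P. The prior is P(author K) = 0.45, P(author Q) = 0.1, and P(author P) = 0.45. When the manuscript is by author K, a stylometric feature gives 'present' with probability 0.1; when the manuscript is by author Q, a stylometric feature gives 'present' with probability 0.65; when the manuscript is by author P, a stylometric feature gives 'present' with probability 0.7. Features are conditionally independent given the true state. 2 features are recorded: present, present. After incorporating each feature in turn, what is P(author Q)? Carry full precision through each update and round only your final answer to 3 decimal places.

0.158

Apply Bayes' rule sequentially, carrying P(author Q) forward.
After 'present': normaliser = 0.1·0.4500 + 0.65·0.1000 + 0.7·0.4500; P(author K) ≈ 0.1059, P(author Q) ≈ 0.1529, P(author P) ≈ 0.7412
After 'present': normaliser = 0.1·0.1059 + 0.65·0.1529 + 0.7·0.7412; P(author K) ≈ 0.0168, P(author Q) ≈ 0.1581, P(author P) ≈ 0.8251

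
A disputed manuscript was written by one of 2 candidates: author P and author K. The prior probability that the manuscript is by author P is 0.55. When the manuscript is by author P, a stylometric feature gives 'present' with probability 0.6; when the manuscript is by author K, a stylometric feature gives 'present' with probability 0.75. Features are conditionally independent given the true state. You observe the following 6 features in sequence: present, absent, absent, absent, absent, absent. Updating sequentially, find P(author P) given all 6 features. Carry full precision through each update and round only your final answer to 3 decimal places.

0.911

Each posterior becomes the prior for the next update.
After 'present': P(author P) = 0.6·0.5500 / (0.6·0.5500 + 0.75·0.4500) ≈ 0.4944
After 'absent': P(author P) = 0.4·0.4944 / (0.4·0.4944 + 0.25·0.5056) ≈ 0.6101
After 'absent': P(author P) = 0.4·0.6101 / (0.4·0.6101 + 0.25·0.3899) ≈ 0.7145
After 'absent': P(author P) = 0.4·0.7145 / (0.4·0.7145 + 0.25·0.2855) ≈ 0.8002
After 'absent': P(author P) = 0.4·0.8002 / (0.4·0.8002 + 0.25·0.1998) ≈ 0.8650
After 'absent': P(author P) = 0.4·0.8650 / (0.4·0.8650 + 0.25·0.1350) ≈ 0.9111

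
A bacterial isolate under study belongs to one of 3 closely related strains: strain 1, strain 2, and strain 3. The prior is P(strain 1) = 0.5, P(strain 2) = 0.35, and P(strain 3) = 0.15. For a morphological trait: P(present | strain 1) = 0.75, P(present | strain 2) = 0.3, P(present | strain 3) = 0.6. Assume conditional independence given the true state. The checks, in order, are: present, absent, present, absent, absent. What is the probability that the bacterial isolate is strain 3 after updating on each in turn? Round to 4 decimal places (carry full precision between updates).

Each posterior becomes the prior for the next update.
After 'present': normaliser = 0.75·0.5000 + 0.3·0.3500 + 0.6·0.1500; P(strain 1) ≈ 0.6579, P(strain 2) ≈ 0.1842, P(strain 3) ≈ 0.1579
After 'absent': normaliser = 0.25·0.6579 + 0.7·0.1842 + 0.4·0.1579; P(strain 1) ≈ 0.4613, P(strain 2) ≈ 0.3616, P(strain 3) ≈ 0.1771
After 'present': normaliser = 0.75·0.4613 + 0.3·0.3616 + 0.6·0.1771; P(strain 1) ≈ 0.6170, P(strain 2) ≈ 0.1935, P(strain 3) ≈ 0.1895
After 'absent': normaliser = 0.25·0.6170 + 0.7·0.1935 + 0.4·0.1895; P(strain 1) ≈ 0.4220, P(strain 2) ≈ 0.3706, P(strain 3) ≈ 0.2074
After 'absent': normaliser = 0.25·0.4220 + 0.7·0.3706 + 0.4·0.2074; P(strain 1) ≈ 0.2356, P(strain 2) ≈ 0.5792, P(strain 3) ≈ 0.1853

0.1853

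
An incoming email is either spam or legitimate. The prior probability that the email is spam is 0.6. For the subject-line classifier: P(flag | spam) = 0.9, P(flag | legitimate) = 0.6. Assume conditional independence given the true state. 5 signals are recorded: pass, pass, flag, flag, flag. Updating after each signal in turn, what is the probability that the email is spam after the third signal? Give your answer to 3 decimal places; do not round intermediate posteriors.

0.123

After 'pass': P(spam) = 0.1·0.6000 / (0.1·0.6000 + 0.4·0.4000) ≈ 0.2727
After 'pass': P(spam) = 0.1·0.2727 / (0.1·0.2727 + 0.4·0.7273) ≈ 0.0857
After 'flag': P(spam) = 0.9·0.0857 / (0.9·0.0857 + 0.6·0.9143) ≈ 0.1233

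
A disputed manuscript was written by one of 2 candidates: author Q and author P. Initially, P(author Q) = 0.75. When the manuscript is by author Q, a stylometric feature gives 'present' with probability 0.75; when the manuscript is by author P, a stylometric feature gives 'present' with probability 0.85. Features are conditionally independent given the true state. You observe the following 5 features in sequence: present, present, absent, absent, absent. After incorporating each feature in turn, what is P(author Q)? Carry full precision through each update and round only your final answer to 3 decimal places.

0.915

Apply Bayes' rule sequentially, carrying P(author Q) forward.
After 'present': P(author Q) = 0.75·0.7500 / (0.75·0.7500 + 0.85·0.2500) ≈ 0.7258
After 'present': P(author Q) = 0.75·0.7258 / (0.75·0.7258 + 0.85·0.2742) ≈ 0.7002
After 'absent': P(author Q) = 0.25·0.7002 / (0.25·0.7002 + 0.15·0.2998) ≈ 0.7956
After 'absent': P(author Q) = 0.25·0.7956 / (0.25·0.7956 + 0.15·0.2044) ≈ 0.8665
After 'absent': P(author Q) = 0.25·0.8665 / (0.25·0.8665 + 0.15·0.1335) ≈ 0.9153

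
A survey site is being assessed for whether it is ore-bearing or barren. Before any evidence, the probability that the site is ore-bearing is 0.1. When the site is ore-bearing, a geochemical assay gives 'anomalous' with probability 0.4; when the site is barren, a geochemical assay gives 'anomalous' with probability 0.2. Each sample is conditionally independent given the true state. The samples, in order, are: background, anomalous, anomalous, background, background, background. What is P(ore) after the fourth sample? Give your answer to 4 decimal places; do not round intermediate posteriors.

After 'background': P(ore) = 0.6·0.1000 / (0.6·0.1000 + 0.8·0.9000) ≈ 0.0769
After 'anomalous': P(ore) = 0.4·0.0769 / (0.4·0.0769 + 0.2·0.9231) ≈ 0.1429
After 'anomalous': P(ore) = 0.4·0.1429 / (0.4·0.1429 + 0.2·0.8571) ≈ 0.2500
After 'background': P(ore) = 0.6·0.2500 / (0.6·0.2500 + 0.8·0.7500) ≈ 0.2000

0.2000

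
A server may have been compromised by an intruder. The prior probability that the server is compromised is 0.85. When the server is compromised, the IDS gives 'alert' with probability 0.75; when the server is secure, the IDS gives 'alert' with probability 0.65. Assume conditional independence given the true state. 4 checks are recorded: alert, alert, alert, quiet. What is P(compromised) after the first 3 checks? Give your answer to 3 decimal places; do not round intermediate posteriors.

0.897

After 'alert': P(compromised) = 0.75·0.8500 / (0.75·0.8500 + 0.65·0.1500) ≈ 0.8673
After 'alert': P(compromised) = 0.75·0.8673 / (0.75·0.8673 + 0.65·0.1327) ≈ 0.8830
After 'alert': P(compromised) = 0.75·0.8830 / (0.75·0.8830 + 0.65·0.1170) ≈ 0.8970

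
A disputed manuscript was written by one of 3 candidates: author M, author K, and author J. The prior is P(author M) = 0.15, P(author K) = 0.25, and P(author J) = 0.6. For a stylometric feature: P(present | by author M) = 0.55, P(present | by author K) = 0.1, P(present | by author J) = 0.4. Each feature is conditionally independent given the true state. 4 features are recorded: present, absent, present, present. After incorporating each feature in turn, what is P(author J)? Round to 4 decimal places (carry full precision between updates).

0.6679

After 'present': normaliser = 0.55·0.1500 + 0.1·0.2500 + 0.4·0.6000; P(author M) ≈ 0.2374, P(author K) ≈ 0.0719, P(author J) ≈ 0.6906
After 'absent': normaliser = 0.45·0.2374 + 0.9·0.0719 + 0.6·0.6906; P(author M) ≈ 0.1823, P(author K) ≈ 0.1105, P(author J) ≈ 0.7072
After 'present': normaliser = 0.55·0.1823 + 0.1·0.1105 + 0.4·0.7072; P(author M) ≈ 0.2544, P(author K) ≈ 0.0280, P(author J) ≈ 0.7176
After 'present': normaliser = 0.55·0.2544 + 0.1·0.0280 + 0.4·0.7176; P(author M) ≈ 0.3256, P(author K) ≈ 0.0065, P(author J) ≈ 0.6679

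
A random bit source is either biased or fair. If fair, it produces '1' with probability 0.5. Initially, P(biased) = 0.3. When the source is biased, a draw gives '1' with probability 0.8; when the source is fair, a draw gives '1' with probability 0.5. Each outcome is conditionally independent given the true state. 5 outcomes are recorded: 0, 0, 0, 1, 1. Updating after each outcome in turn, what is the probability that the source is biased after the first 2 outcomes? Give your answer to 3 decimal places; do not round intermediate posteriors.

0.064

Each posterior becomes the prior for the next update.
After '0': P(biased) = 0.2·0.3000 / (0.2·0.3000 + 0.5·0.7000) ≈ 0.1463
After '0': P(biased) = 0.2·0.1463 / (0.2·0.1463 + 0.5·0.8537) ≈ 0.0642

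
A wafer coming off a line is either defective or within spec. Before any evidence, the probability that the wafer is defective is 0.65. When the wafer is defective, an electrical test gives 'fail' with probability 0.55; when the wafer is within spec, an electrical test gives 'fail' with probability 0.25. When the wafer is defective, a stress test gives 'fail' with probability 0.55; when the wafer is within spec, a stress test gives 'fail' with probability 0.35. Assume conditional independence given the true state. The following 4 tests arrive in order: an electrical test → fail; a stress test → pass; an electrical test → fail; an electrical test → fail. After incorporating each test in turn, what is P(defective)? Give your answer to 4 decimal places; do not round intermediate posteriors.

0.9319

After an electrical test='fail': P(defective) = 0.55·0.6500 / (0.55·0.6500 + 0.25·0.3500) ≈ 0.8034
After a stress test='pass': P(defective) = 0.45·0.8034 / (0.45·0.8034 + 0.65·0.1966) ≈ 0.7388
After an electrical test='fail': P(defective) = 0.55·0.7388 / (0.55·0.7388 + 0.25·0.2612) ≈ 0.8616
After an electrical test='fail': P(defective) = 0.55·0.8616 / (0.55·0.8616 + 0.25·0.1384) ≈ 0.9319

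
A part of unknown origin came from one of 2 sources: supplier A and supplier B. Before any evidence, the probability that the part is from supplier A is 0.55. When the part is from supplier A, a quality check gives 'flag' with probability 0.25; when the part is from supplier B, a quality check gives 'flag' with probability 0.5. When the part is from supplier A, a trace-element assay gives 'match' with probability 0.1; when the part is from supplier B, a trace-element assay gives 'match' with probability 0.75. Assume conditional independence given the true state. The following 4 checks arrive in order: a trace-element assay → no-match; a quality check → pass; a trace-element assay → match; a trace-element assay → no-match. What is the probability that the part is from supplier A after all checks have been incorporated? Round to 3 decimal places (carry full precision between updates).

0.760

After a trace-element assay='no-match': P(supplier A) = 0.9·0.5500 / (0.9·0.5500 + 0.25·0.4500) ≈ 0.8148
After a quality check='pass': P(supplier A) = 0.75·0.8148 / (0.75·0.8148 + 0.5·0.1852) ≈ 0.8684
After a trace-element assay='match': P(supplier A) = 0.1·0.8684 / (0.1·0.8684 + 0.75·0.1316) ≈ 0.4681
After a trace-element assay='no-match': P(supplier A) = 0.9·0.4681 / (0.9·0.4681 + 0.25·0.5319) ≈ 0.7601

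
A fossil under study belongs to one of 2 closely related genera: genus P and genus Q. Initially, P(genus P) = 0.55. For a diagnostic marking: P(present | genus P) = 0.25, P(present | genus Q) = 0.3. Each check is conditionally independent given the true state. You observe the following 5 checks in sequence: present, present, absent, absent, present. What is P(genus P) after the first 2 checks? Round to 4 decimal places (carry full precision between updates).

After 'present': P(genus P) = 0.25·0.5500 / (0.25·0.5500 + 0.3·0.4500) ≈ 0.5046
After 'present': P(genus P) = 0.25·0.5046 / (0.25·0.5046 + 0.3·0.4954) ≈ 0.4591

0.4591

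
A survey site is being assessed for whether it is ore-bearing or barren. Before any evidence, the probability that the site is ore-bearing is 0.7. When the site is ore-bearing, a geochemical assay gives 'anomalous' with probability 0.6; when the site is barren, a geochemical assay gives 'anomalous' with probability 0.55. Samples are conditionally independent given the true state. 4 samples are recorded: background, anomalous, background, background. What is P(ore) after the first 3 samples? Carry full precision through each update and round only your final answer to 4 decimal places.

After 'background': P(ore) = 0.4·0.7000 / (0.4·0.7000 + 0.45·0.3000) ≈ 0.6747
After 'anomalous': P(ore) = 0.6·0.6747 / (0.6·0.6747 + 0.55·0.3253) ≈ 0.6935
After 'background': P(ore) = 0.4·0.6935 / (0.4·0.6935 + 0.45·0.3065) ≈ 0.6679

0.6679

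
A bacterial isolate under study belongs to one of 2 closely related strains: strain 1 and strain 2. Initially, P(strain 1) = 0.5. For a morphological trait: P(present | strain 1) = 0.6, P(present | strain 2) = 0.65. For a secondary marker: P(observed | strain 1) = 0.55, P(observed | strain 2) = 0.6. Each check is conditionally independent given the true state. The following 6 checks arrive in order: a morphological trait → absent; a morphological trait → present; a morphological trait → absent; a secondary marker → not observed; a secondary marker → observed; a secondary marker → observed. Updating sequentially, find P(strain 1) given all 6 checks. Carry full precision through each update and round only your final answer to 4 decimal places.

0.5326

Each posterior becomes the prior for the next update.
After a morphological trait='absent': P(strain 1) = 0.4·0.5000 / (0.4·0.5000 + 0.35·0.5000) ≈ 0.5333
After a morphological trait='present': P(strain 1) = 0.6·0.5333 / (0.6·0.5333 + 0.65·0.4667) ≈ 0.5134
After a morphological trait='absent': P(strain 1) = 0.4·0.5134 / (0.4·0.5134 + 0.35·0.4866) ≈ 0.5466
After a secondary marker='not observed': P(strain 1) = 0.45·0.5466 / (0.45·0.5466 + 0.4·0.4534) ≈ 0.5756
After a secondary marker='observed': P(strain 1) = 0.55·0.5756 / (0.55·0.5756 + 0.6·0.4244) ≈ 0.5542
After a secondary marker='observed': P(strain 1) = 0.55·0.5542 / (0.55·0.5542 + 0.6·0.4458) ≈ 0.5326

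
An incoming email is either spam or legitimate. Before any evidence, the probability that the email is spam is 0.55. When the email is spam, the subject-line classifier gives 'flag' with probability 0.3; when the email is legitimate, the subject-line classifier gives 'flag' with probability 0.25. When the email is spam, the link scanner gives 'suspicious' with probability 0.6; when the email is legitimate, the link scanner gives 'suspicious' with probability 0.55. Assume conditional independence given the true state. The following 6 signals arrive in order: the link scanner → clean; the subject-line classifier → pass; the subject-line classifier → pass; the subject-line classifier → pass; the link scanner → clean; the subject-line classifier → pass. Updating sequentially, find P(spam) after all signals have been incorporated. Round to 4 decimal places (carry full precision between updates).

0.4229

After the link scanner='clean': P(spam) = 0.4·0.5500 / (0.4·0.5500 + 0.45·0.4500) ≈ 0.5207
After the subject-line classifier='pass': P(spam) = 0.7·0.5207 / (0.7·0.5207 + 0.75·0.4793) ≈ 0.5035
After the subject-line classifier='pass': P(spam) = 0.7·0.5035 / (0.7·0.5035 + 0.75·0.4965) ≈ 0.4862
After the subject-line classifier='pass': P(spam) = 0.7·0.4862 / (0.7·0.4862 + 0.75·0.5138) ≈ 0.4690
After the link scanner='clean': P(spam) = 0.4·0.4690 / (0.4·0.4690 + 0.45·0.5310) ≈ 0.4398
After the subject-line classifier='pass': P(spam) = 0.7·0.4398 / (0.7·0.4398 + 0.75·0.5602) ≈ 0.4229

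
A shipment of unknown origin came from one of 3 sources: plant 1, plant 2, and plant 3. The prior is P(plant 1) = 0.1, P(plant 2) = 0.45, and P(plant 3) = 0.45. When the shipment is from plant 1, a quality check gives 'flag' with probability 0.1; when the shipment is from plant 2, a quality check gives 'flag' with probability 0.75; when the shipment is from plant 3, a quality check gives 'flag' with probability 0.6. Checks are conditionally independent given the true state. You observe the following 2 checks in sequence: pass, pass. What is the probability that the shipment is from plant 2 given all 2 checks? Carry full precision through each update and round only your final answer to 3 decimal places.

After 'pass': normaliser = 0.9·0.1000 + 0.25·0.4500 + 0.4·0.4500; P(plant 1) ≈ 0.2353, P(plant 2) ≈ 0.2941, P(plant 3) ≈ 0.4706
After 'pass': normaliser = 0.9·0.2353 + 0.25·0.2941 + 0.4·0.4706; P(plant 1) ≈ 0.4472, P(plant 2) ≈ 0.1553, P(plant 3) ≈ 0.3975

0.155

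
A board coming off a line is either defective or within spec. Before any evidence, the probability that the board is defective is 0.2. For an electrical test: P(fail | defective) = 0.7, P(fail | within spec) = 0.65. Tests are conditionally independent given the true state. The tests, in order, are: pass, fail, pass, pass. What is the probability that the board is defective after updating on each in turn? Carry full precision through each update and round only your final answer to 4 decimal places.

After 'pass': P(defective) = 0.3·0.2000 / (0.3·0.2000 + 0.35·0.8000) ≈ 0.1765
After 'fail': P(defective) = 0.7·0.1765 / (0.7·0.1765 + 0.65·0.8235) ≈ 0.1875
After 'pass': P(defective) = 0.3·0.1875 / (0.3·0.1875 + 0.35·0.8125) ≈ 0.1651
After 'pass': P(defective) = 0.3·0.1651 / (0.3·0.1651 + 0.35·0.8349) ≈ 0.1450

0.1450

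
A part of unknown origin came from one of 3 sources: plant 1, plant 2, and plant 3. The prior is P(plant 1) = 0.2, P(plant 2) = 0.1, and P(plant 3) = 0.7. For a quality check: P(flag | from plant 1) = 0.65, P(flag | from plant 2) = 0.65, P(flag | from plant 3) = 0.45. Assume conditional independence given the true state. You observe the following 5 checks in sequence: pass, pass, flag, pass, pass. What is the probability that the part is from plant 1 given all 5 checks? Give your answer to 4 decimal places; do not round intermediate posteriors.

After 'pass': normaliser = 0.35·0.2000 + 0.35·0.1000 + 0.55·0.7000; P(plant 1) ≈ 0.1429, P(plant 2) ≈ 0.0714, P(plant 3) ≈ 0.7857
After 'pass': normaliser = 0.35·0.1429 + 0.35·0.0714 + 0.55·0.7857; P(plant 1) ≈ 0.0986, P(plant 2) ≈ 0.0493, P(plant 3) ≈ 0.8521
After 'flag': normaliser = 0.65·0.0986 + 0.65·0.0493 + 0.45·0.8521; P(plant 1) ≈ 0.1336, P(plant 2) ≈ 0.0668, P(plant 3) ≈ 0.7996
After 'pass': normaliser = 0.35·0.1336 + 0.35·0.0668 + 0.55·0.7996; P(plant 1) ≈ 0.0917, P(plant 2) ≈ 0.0459, P(plant 3) ≈ 0.8624
After 'pass': normaliser = 0.35·0.0917 + 0.35·0.0459 + 0.55·0.8624; P(plant 1) ≈ 0.0614, P(plant 2) ≈ 0.0307, P(plant 3) ≈ 0.9078

0.0614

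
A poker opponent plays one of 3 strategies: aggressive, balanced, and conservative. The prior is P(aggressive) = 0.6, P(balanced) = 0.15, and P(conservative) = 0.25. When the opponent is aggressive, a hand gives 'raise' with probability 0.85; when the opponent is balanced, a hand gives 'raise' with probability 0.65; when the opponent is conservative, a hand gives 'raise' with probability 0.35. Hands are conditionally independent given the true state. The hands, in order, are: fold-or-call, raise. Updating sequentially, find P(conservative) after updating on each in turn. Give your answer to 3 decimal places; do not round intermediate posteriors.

0.340

Apply Bayes' rule sequentially, carrying P(conservative) forward.
After 'fold-or-call': normaliser = 0.15·0.6000 + 0.35·0.1500 + 0.65·0.2500; P(aggressive) ≈ 0.2951, P(balanced) ≈ 0.1721, P(conservative) ≈ 0.5328
After 'raise': normaliser = 0.85·0.2951 + 0.65·0.1721 + 0.35·0.5328; P(aggressive) ≈ 0.4567, P(balanced) ≈ 0.2037, P(conservative) ≈ 0.3396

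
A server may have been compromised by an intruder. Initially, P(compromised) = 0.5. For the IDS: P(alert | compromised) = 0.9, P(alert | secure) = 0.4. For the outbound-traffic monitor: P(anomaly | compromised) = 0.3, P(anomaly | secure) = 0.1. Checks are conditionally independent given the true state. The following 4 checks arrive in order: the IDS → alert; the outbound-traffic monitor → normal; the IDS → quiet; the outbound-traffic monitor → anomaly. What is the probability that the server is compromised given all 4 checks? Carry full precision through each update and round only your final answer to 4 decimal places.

0.4667

Each posterior becomes the prior for the next update.
After the IDS='alert': P(compromised) = 0.9·0.5000 / (0.9·0.5000 + 0.4·0.5000) ≈ 0.6923
After the outbound-traffic monitor='normal': P(compromised) = 0.7·0.6923 / (0.7·0.6923 + 0.9·0.3077) ≈ 0.6364
After the IDS='quiet': P(compromised) = 0.1·0.6364 / (0.1·0.6364 + 0.6·0.3636) ≈ 0.2258
After the outbound-traffic monitor='anomaly': P(compromised) = 0.3·0.2258 / (0.3·0.2258 + 0.1·0.7742) ≈ 0.4667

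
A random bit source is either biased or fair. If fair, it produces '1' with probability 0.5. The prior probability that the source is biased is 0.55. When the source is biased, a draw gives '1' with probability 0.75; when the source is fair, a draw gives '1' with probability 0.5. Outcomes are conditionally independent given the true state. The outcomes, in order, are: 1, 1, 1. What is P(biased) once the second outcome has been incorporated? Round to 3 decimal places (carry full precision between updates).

0.733

After '1': P(biased) = 0.75·0.5500 / (0.75·0.5500 + 0.5·0.4500) ≈ 0.6471
After '1': P(biased) = 0.75·0.6471 / (0.75·0.6471 + 0.5·0.3529) ≈ 0.7333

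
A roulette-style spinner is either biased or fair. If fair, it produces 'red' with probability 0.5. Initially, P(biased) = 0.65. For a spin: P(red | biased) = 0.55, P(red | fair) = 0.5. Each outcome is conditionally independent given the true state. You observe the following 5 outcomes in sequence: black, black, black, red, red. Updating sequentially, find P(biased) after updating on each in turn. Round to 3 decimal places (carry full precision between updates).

After 'black': P(biased) = 0.45·0.6500 / (0.45·0.6500 + 0.5·0.3500) ≈ 0.6257
After 'black': P(biased) = 0.45·0.6257 / (0.45·0.6257 + 0.5·0.3743) ≈ 0.6007
After 'black': P(biased) = 0.45·0.6007 / (0.45·0.6007 + 0.5·0.3993) ≈ 0.5752
After 'red': P(biased) = 0.55·0.5752 / (0.55·0.5752 + 0.5·0.4248) ≈ 0.5983
After 'red': P(biased) = 0.55·0.5983 / (0.55·0.5983 + 0.5·0.4017) ≈ 0.6209

0.621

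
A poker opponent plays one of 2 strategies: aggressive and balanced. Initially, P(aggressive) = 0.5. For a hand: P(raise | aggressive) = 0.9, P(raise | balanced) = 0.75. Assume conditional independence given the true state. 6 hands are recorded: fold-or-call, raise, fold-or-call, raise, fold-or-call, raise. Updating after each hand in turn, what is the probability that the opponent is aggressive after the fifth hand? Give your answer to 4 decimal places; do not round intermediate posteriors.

After 'fold-or-call': P(aggressive) = 0.1·0.5000 / (0.1·0.5000 + 0.25·0.5000) ≈ 0.2857
After 'raise': P(aggressive) = 0.9·0.2857 / (0.9·0.2857 + 0.75·0.7143) ≈ 0.3243
After 'fold-or-call': P(aggressive) = 0.1·0.3243 / (0.1·0.3243 + 0.25·0.6757) ≈ 0.1611
After 'raise': P(aggressive) = 0.9·0.1611 / (0.9·0.1611 + 0.75·0.8389) ≈ 0.1873
After 'fold-or-call': P(aggressive) = 0.1·0.1873 / (0.1·0.1873 + 0.25·0.8127) ≈ 0.0844

0.0844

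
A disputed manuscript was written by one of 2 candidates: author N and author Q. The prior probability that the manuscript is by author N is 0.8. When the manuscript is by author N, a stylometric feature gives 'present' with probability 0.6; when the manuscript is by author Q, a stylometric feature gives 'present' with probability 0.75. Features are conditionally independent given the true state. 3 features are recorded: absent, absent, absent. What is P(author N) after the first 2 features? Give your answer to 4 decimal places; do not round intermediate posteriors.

After 'absent': P(author N) = 0.4·0.8000 / (0.4·0.8000 + 0.25·0.2000) ≈ 0.8649
After 'absent': P(author N) = 0.4·0.8649 / (0.4·0.8649 + 0.25·0.1351) ≈ 0.9110

0.9110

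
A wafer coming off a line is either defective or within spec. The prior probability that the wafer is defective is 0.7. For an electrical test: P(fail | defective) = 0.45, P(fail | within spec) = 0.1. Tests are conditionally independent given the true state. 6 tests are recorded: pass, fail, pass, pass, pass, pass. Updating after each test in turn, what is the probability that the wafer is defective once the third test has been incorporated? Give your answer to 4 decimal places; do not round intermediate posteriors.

0.7968

After 'pass': P(defective) = 0.55·0.7000 / (0.55·0.7000 + 0.9·0.3000) ≈ 0.5878
After 'fail': P(defective) = 0.45·0.5878 / (0.45·0.5878 + 0.1·0.4122) ≈ 0.8652
After 'pass': P(defective) = 0.55·0.8652 / (0.55·0.8652 + 0.9·0.1348) ≈ 0.7968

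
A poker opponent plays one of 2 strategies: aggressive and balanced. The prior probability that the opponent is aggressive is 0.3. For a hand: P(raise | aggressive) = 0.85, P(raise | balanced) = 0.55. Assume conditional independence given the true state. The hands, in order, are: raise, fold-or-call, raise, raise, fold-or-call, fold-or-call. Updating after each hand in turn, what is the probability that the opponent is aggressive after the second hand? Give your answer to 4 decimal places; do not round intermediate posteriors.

Apply Bayes' rule sequentially, carrying P(aggressive) forward.
After 'raise': P(aggressive) = 0.85·0.3000 / (0.85·0.3000 + 0.55·0.7000) ≈ 0.3984
After 'fold-or-call': P(aggressive) = 0.15·0.3984 / (0.15·0.3984 + 0.45·0.6016) ≈ 0.1809

0.1809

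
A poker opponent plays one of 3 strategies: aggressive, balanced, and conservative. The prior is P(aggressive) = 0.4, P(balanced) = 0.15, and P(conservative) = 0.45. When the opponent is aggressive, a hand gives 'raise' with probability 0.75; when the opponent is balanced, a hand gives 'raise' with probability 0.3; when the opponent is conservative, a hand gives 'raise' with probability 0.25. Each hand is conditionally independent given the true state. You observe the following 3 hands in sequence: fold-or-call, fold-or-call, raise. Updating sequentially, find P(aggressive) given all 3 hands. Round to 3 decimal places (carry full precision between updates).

After 'fold-or-call': normaliser = 0.25·0.4000 + 0.7·0.1500 + 0.75·0.4500; P(aggressive) ≈ 0.1843, P(balanced) ≈ 0.1935, P(conservative) ≈ 0.6221
After 'fold-or-call': normaliser = 0.25·0.1843 + 0.7·0.1935 + 0.75·0.6221; P(aggressive) ≈ 0.0711, P(balanced) ≈ 0.2090, P(conservative) ≈ 0.7199
After 'raise': normaliser = 0.75·0.0711 + 0.3·0.2090 + 0.25·0.7199; P(aggressive) ≈ 0.1801, P(balanced) ≈ 0.2119, P(conservative) ≈ 0.6080

0.180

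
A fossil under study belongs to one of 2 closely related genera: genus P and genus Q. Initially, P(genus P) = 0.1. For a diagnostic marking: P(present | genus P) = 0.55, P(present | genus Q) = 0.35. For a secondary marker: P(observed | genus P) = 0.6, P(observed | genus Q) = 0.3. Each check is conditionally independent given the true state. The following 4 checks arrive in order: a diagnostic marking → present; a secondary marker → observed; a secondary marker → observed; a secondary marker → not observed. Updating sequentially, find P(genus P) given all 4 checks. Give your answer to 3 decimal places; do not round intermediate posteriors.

Each posterior becomes the prior for the next update.
After a diagnostic marking='present': P(genus P) = 0.55·0.1000 / (0.55·0.1000 + 0.35·0.9000) ≈ 0.1486
After a secondary marker='observed': P(genus P) = 0.6·0.1486 / (0.6·0.1486 + 0.3·0.8514) ≈ 0.2588
After a secondary marker='observed': P(genus P) = 0.6·0.2588 / (0.6·0.2588 + 0.3·0.7412) ≈ 0.4112
After a secondary marker='not observed': P(genus P) = 0.4·0.4112 / (0.4·0.4112 + 0.7·0.5888) ≈ 0.2853

0.285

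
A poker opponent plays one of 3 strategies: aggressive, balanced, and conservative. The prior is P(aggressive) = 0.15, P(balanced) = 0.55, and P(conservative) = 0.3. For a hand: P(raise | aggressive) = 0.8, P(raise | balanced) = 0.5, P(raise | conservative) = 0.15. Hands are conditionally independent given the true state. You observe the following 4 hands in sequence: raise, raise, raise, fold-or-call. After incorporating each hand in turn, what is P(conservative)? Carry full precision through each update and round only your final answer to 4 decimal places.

0.0170

Each posterior becomes the prior for the next update.
After 'raise': normaliser = 0.8·0.1500 + 0.5·0.5500 + 0.15·0.3000; P(aggressive) ≈ 0.2727, P(balanced) ≈ 0.6250, P(conservative) ≈ 0.1023
After 'raise': normaliser = 0.8·0.2727 + 0.5·0.6250 + 0.15·0.1023; P(aggressive) ≈ 0.3996, P(balanced) ≈ 0.5723, P(conservative) ≈ 0.0281
After 'raise': normaliser = 0.8·0.3996 + 0.5·0.5723 + 0.15·0.0281; P(aggressive) ≈ 0.5240, P(balanced) ≈ 0.4691, P(conservative) ≈ 0.0069
After 'fold-or-call': normaliser = 0.2·0.5240 + 0.5·0.4691 + 0.85·0.0069; P(aggressive) ≈ 0.3036, P(balanced) ≈ 0.6794, P(conservative) ≈ 0.0170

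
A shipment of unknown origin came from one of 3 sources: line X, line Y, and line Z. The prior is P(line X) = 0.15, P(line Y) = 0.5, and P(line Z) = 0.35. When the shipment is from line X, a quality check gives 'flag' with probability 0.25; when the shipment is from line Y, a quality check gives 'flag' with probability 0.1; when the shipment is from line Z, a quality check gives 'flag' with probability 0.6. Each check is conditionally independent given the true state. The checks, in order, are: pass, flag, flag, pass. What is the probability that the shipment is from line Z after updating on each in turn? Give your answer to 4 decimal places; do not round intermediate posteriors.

After 'pass': normaliser = 0.75·0.1500 + 0.9·0.5000 + 0.4·0.3500; P(line X) ≈ 0.1601, P(line Y) ≈ 0.6406, P(line Z) ≈ 0.1993
After 'flag': normaliser = 0.25·0.1601 + 0.1·0.6406 + 0.6·0.1993; P(line X) ≈ 0.1790, P(line Y) ≈ 0.2864, P(line Z) ≈ 0.5346
After 'flag': normaliser = 0.25·0.1790 + 0.1·0.2864 + 0.6·0.5346; P(line X) ≈ 0.1135, P(line Y) ≈ 0.0727, P(line Z) ≈ 0.8138
After 'pass': normaliser = 0.75·0.1135 + 0.9·0.0727 + 0.4·0.8138; P(line X) ≈ 0.1789, P(line Y) ≈ 0.1374, P(line Z) ≈ 0.6838

0.6838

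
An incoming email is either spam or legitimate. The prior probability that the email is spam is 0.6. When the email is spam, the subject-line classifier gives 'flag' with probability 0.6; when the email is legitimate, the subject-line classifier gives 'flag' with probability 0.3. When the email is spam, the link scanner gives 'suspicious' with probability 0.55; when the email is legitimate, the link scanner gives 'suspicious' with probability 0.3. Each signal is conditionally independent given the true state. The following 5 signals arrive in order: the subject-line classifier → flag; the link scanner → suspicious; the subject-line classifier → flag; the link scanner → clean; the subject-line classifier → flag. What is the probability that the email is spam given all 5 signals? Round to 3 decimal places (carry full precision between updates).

0.934

Each posterior becomes the prior for the next update.
After the subject-line classifier='flag': P(spam) = 0.6·0.6000 / (0.6·0.6000 + 0.3·0.4000) ≈ 0.7500
After the link scanner='suspicious': P(spam) = 0.55·0.7500 / (0.55·0.7500 + 0.3·0.2500) ≈ 0.8462
After the subject-line classifier='flag': P(spam) = 0.6·0.8462 / (0.6·0.8462 + 0.3·0.1538) ≈ 0.9167
After the link scanner='clean': P(spam) = 0.45·0.9167 / (0.45·0.9167 + 0.7·0.0833) ≈ 0.8761
After the subject-line classifier='flag': P(spam) = 0.6·0.8761 / (0.6·0.8761 + 0.3·0.1239) ≈ 0.9340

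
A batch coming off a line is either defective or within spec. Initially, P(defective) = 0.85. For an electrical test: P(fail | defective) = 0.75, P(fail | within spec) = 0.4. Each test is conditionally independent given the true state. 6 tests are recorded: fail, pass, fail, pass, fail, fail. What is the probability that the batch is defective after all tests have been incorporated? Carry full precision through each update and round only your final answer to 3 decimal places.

After 'fail': P(defective) = 0.75·0.8500 / (0.75·0.8500 + 0.4·0.1500) ≈ 0.9140
After 'pass': P(defective) = 0.25·0.9140 / (0.25·0.9140 + 0.6·0.0860) ≈ 0.8157
After 'fail': P(defective) = 0.75·0.8157 / (0.75·0.8157 + 0.4·0.1843) ≈ 0.8925
After 'pass': P(defective) = 0.25·0.8925 / (0.25·0.8925 + 0.6·0.1075) ≈ 0.7757
After 'fail': P(defective) = 0.75·0.7757 / (0.75·0.7757 + 0.4·0.2243) ≈ 0.8664
After 'fail': P(defective) = 0.75·0.8664 / (0.75·0.8664 + 0.4·0.1336) ≈ 0.9240

0.924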